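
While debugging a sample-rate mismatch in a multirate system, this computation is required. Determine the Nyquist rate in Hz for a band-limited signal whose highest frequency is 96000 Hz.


The Nyquist rate is twice the maximum frequency component.
fs_min = 2 * fmax
      = 2 * 96000
      = 192000 Hz

192000


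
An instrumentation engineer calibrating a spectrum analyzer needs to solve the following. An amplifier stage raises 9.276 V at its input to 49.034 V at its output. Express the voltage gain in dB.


Voltage gain in dB:
G = 20 * log10(Vout / Vin)
  = 20 * log10(49.034 / 9.276)
  = 20 * log10(5.286115)
  = 20 * 0.723137
  = 14.46 dB

14.46 dB


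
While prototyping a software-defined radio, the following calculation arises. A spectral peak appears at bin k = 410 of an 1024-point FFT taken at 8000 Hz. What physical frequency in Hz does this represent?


Frequency of DFT bin k:
f_k = k * fs / N
    = 410 * 8000 / 1024
    = 3280000 / 1024
    = 3203.125 Hz

3203.125 Hz


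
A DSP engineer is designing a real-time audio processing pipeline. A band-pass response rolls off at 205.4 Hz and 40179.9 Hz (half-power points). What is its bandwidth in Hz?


Bandwidth is the difference of -3dB frequencies:
BW = f_high - f_low
   = 40179.9 - 205.4
   = 39974.5 Hz

39974.5 Hz


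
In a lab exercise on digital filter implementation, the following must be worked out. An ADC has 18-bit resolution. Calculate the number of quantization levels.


Number of quantization levels = 2^N
= 2^18
= 262144

262144


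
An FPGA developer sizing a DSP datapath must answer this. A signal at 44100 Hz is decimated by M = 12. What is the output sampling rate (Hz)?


Decimation reduces the sample rate:
fs_out = fs_in / M
       = 44100 / 12
       = 3675.0 Hz

3675.0 Hz


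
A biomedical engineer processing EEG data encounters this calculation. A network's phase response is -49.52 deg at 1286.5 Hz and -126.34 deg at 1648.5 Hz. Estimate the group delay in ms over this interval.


Group delay from phase difference:
tau = -d(phi)/d(omega)
d(phi) = -76.82 deg = -1.340762 rad
d(omega) = 2*pi*(1648.5 - 1286.5) = 2274.5131 rad/s
tau = -(-1.340762) / 2274.5131
    = 0.5895 ms

0.5895 ms


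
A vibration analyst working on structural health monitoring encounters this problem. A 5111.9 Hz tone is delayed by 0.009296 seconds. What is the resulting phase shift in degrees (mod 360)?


Phase shift from frequency and time delay:
phi = 360 * f * t_delay
    = 360 * 5111.9 * 0.009296
    = 17107.28 degrees
    mod 360 = 187.28 degrees

187.28 degrees


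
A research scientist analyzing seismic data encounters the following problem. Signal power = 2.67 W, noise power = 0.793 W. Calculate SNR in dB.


SNR in decibels:
SNR = 10 * log10(Ps / Pn)
    = 10 * log10(2.67 / 0.793)
    = 10 * log10(3.367)
    = 10 * 0.5272
    = 5.27 dB

5.27 dB


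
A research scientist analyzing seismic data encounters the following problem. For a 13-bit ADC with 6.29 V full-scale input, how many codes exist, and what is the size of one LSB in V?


Step 1 — number of quantization levels:
L = 2^N = 2^13 = 8192

Step 2 — LSB step size:
delta = Vfs / L
      = 6.29 / 8192
      = 0.00076782 V

Levels = 8192; step size = 0.00076782 V


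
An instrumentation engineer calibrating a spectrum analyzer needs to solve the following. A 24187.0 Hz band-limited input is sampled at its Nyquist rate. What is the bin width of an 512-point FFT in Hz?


Step 1 — Nyquist sampling rate:
fs = 2 * fmax = 2 * 24187.0 = 48374.0 Hz

Step 2 — DFT bin spacing:
df = fs / N = 48374.0 / 512 = 94.4805 Hz

94.4805 Hz


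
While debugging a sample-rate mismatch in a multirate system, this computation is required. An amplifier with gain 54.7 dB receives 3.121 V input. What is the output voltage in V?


Output voltage from dB gain:
V_out = V_in * 10^(gain_dB / 20)
      = 3.121 * 10^(54.7 / 20)
      = 3.121 * 543.250331
      = 1695.4843 V

1695.4843 V


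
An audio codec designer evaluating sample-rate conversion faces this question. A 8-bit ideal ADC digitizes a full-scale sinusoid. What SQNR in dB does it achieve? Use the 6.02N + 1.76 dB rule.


Theoretical SNR for a full-scale sinusoid:
SNR = 6.02 * N + 1.76
    = 6.02 * 8 + 1.76
    = 48.16 + 1.76
    = 49.92 dB

49.92 dB


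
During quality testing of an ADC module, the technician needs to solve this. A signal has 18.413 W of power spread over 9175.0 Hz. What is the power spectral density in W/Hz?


Power spectral density:
PSD = P / BW
    = 18.413 / 9175.0
    = 0.00200687 W/Hz

0.00200687 W/Hz


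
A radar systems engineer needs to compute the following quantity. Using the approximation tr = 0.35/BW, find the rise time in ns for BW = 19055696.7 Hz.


Rise time from bandwidth relationship:
tr = 0.35 / BW
   = 0.35 / 19055696.7
   = 1.836721089e-08 s
   = 18.3672 ns

18.3672 ns


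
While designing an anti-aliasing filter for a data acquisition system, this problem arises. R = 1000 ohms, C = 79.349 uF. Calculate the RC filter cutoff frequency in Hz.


Cutoff frequency of a first-order RC filter:
fc = 1 / (2 * pi * R * C)
C = 79.349 uF = 7.9349e-05 F
fc = 1 / (2 * pi * 1000 * 7.9349e-05)
   = 1 / 0.49856447093939
   = 2.005759 Hz

2.005759 Hz


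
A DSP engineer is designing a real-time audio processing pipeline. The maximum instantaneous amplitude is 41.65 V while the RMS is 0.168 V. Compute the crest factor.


Crest factor is the ratio of peak to RMS:
CF = V_peak / V_rms
   = 41.65 / 0.168
   = 247.9167

247.9167


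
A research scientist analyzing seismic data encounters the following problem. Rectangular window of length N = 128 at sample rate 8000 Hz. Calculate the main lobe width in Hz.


Main lobe width for a rectangular window:
Width = 2 * fs / N
      = 2 * 8000 / 128
      = 16000 / 128
      = 125.0 Hz

125.0 Hz


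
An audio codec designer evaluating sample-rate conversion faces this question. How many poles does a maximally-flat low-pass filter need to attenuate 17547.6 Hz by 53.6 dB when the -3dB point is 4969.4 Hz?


Butterworth filter order formula:
n = log10(10^(A/10) - 1) / (2 * log10(f_stop/f_pass))
10^(53.6/10) - 1 = 229085.7653
f_stop/f_pass = 17547.6 / 4969.4 = 3.5311
n = 4.8913 -> ceil = 5

5


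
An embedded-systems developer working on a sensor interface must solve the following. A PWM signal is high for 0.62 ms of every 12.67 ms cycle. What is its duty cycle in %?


Duty cycle as a percentage:
DC = (t_on / T) * 100
   = (0.62 / 12.67) * 100
   = 0.048934 * 100
   = 4.89 %

4.89 %


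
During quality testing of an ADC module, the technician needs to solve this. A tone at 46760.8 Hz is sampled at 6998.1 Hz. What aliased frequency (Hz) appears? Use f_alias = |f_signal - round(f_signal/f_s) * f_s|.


Compute the nearest integer multiple of fs to the signal:
n = round(46760.8 / 6998.1) = 7
f_alias = |46760.8 - 7 * 6998.1|
        = |46760.8 - 48986.7|
        = 2225.9 Hz

2225.9


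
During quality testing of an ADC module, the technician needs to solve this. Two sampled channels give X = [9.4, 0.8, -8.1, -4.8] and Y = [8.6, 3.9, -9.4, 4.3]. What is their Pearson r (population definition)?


Pearson correlation coefficient (population):
r = cov(X,Y) / (std(X) * std(Y))
Mean X = -0.675, Mean Y = 1.85
Cov(X,Y) = 36.11375
Std(X) = 6.629998, Std(Y) = 6.751481
r = 0.8068

0.8068


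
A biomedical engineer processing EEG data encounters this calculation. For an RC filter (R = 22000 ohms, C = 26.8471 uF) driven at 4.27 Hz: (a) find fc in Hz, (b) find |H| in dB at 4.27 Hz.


Step 1 — cutoff frequency:
fc = 1 / (2*pi*R*C)
C = 26.8471 uF = 2.68471e-05 F
fc = 1 / (2*pi*22000*2.68471e-05)
   = 0.269464 Hz

Step 2 — magnitude at f = 4.27 Hz:
|H(f)| = 1 / sqrt(1 + (f/fc)^2)
f/fc = 4.27 / 0.269464 = 15.846273
|H| = 1 / sqrt(1 + 251.104368) = 0.062981
|H|_dB = 20*log10(0.062981) = -24.02 dB

fc = 0.269464 Hz; |H(4.27 Hz)| = -24.02 dB


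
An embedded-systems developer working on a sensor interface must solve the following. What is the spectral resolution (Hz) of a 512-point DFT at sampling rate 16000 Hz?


DFT frequency resolution:
df = fs / N
   = 16000 / 512
   = 31.25 Hz

31.25 Hz


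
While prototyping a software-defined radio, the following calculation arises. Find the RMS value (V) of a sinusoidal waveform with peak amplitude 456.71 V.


RMS voltage for a sinusoidal waveform:
V_rms = V_peak / sqrt(2)
      = 456.71 / 1.414214
      = 322.943 V

322.943 V


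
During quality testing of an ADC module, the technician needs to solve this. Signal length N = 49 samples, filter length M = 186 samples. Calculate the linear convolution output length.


Linear convolution output length:
L = N + M - 1
  = 49 + 186 - 1
  = 234 samples

234


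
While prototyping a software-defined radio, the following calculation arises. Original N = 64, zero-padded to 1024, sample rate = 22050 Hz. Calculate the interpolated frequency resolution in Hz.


Frequency resolution after zero-padding:
N_padded = 64 * 16 = 1024
df = fs / N_padded
   = 22050 / 1024
   = 21.5332 Hz

21.5332 Hz


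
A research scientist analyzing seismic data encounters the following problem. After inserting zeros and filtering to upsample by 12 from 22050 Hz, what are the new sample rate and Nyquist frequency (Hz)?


Step 1 — output sample rate after interpolation by L:
fs_out = L * fs_in = 12 * 22050 = 264600 Hz

Step 2 — Nyquist frequency of the output stream:
f_Nyq = fs_out / 2 = 264600 / 2 = 132300.0 Hz

fs_out = 264600 Hz; f_Nyquist = 132300.0 Hz


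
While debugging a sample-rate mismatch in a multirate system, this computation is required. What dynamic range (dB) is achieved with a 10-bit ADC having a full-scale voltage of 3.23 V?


Dynamic range from full-scale to LSB:
V_min = V_max / 2^bits = 3.23 / 2^10
DR = 20 * log10(V_max / V_min)
   = 20 * log10(2^10)
   = 20 * 10 * log10(2)
   = 60.21 dB

60.21 dB


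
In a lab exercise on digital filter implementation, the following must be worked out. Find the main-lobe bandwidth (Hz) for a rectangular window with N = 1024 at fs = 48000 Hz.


Main lobe width for a rectangular window:
Width = 2 * fs / N
      = 2 * 48000 / 1024
      = 96000 / 1024
      = 93.75 Hz

93.75 Hz


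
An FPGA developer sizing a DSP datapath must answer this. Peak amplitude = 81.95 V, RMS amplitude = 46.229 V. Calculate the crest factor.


Crest factor is the ratio of peak to RMS:
CF = V_peak / V_rms
   = 81.95 / 46.229
   = 1.7727

1.7727


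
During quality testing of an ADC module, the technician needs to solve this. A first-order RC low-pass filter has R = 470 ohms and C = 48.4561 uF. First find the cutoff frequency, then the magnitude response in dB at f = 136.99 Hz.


Step 1 — cutoff frequency:
fc = 1 / (2*pi*R*C)
C = 48.4561 uF = 4.84561e-05 F
fc = 1 / (2*pi*470*4.84561e-05)
   = 6.98834 Hz

Step 2 — magnitude at f = 136.99 Hz:
|H(f)| = 1 / sqrt(1 + (f/fc)^2)
f/fc = 136.99 / 6.98834 = 19.602652
|H| = 1 / sqrt(1 + 384.263965) = 0.0509473
|H|_dB = 20*log10(0.0509473) = -25.86 dB

fc = 6.98834 Hz; |H(136.99 Hz)| = -25.86 dB


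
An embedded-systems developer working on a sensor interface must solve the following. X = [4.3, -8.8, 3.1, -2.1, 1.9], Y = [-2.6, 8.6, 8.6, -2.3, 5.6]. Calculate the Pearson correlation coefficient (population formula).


Pearson correlation coefficient (population):
r = cov(X,Y) / (std(X) * std(Y))
Mean X = -0.32, Mean Y = 3.58
Cov(X,Y) = -7.8004
Std(X) = 4.754955, Std(Y) = 5.04476
r = -0.3252

-0.3252


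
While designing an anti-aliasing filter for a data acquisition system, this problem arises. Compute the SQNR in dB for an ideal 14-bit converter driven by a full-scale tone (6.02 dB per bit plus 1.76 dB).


Theoretical SNR for a full-scale sinusoid:
SNR = 6.02 * N + 1.76
    = 6.02 * 14 + 1.76
    = 84.28 + 1.76
    = 86.04 dB

86.04 dB


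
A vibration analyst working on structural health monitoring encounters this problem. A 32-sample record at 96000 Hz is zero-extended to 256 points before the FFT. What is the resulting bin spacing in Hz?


Frequency resolution after zero-padding:
N_padded = 32 * 8 = 256
df = fs / N_padded
   = 96000 / 256
   = 375.0 Hz

375.0 Hz


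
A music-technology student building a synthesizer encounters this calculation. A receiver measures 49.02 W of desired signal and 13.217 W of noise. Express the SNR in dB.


SNR in decibels:
SNR = 10 * log10(Ps / Pn)
    = 10 * log10(49.02 / 13.217)
    = 10 * log10(3.7089)
    = 10 * 0.5692
    = 5.69 dB

5.69 dB


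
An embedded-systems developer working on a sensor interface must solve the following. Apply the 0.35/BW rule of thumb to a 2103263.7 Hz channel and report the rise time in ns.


Rise time from bandwidth relationship:
tr = 0.35 / BW
   = 0.35 / 2103263.7
   = 1.664080448e-07 s
   = 166.408 ns

166.408 ns


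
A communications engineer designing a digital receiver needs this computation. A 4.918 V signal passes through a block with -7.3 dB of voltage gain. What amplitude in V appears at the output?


Output voltage from dB gain:
V_out = V_in * 10^(gain_dB / 20)
      = 4.918 * 10^(-7.3 / 20)
      = 4.918 * 0.431519
      = 2.1222 V

2.1222 V


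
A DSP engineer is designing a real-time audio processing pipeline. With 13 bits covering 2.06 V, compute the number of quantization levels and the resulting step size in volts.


Step 1 — number of quantization levels:
L = 2^N = 2^13 = 8192

Step 2 — LSB step size:
delta = Vfs / L
      = 2.06 / 8192
      = 0.00025146 V

Levels = 8192; step size = 0.00025146 V


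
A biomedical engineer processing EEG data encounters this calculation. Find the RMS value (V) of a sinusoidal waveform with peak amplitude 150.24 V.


RMS voltage for a sinusoidal waveform:
V_rms = V_peak / sqrt(2)
      = 150.24 / 1.414214
      = 106.236 V

106.236 V


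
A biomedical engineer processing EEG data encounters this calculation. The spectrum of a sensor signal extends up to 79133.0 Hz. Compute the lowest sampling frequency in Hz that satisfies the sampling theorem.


The Nyquist rate is twice the maximum frequency component.
fs_min = 2 * fmax
      = 2 * 79133.0
      = 158266.0 Hz

158266.0


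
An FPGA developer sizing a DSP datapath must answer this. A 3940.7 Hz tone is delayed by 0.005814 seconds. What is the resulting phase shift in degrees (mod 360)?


Phase shift from frequency and time delay:
phi = 360 * f * t_delay
    = 360 * 3940.7 * 0.005814
    = 8248.04 degrees
    mod 360 = 328.04 degrees

328.04 degrees


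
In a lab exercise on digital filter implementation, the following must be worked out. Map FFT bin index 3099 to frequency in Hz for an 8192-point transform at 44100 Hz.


Frequency of DFT bin k:
f_k = k * fs / N
    = 3099 * 44100 / 8192
    = 136665900 / 8192
    = 16682.849 Hz

16682.849 Hz


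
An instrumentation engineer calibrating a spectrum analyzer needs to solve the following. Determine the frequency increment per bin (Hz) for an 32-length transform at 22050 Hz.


DFT frequency resolution:
df = fs / N
   = 22050 / 32
   = 689.0625 Hz

689.0625 Hz


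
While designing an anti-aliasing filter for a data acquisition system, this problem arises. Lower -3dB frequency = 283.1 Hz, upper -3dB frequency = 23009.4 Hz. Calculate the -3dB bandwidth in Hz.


Bandwidth is the difference of -3dB frequencies:
BW = f_high - f_low
   = 23009.4 - 283.1
   = 22726.3 Hz

22726.3 Hz


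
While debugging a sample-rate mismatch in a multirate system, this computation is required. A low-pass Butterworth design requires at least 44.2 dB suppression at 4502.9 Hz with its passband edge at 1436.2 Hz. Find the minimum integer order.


Butterworth filter order formula:
n = log10(10^(A/10) - 1) / (2 * log10(f_stop/f_pass))
10^(44.2/10) - 1 = 26301.6799
f_stop/f_pass = 4502.9 / 1436.2 = 3.1353
n = 4.4531 -> ceil = 5

5


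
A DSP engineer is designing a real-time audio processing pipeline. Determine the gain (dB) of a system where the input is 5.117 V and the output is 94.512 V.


Voltage gain in dB:
G = 20 * log10(Vout / Vin)
  = 20 * log10(94.512 / 5.117)
  = 20 * log10(18.470197)
  = 20 * 1.266472
  = 25.33 dB

25.33 dB


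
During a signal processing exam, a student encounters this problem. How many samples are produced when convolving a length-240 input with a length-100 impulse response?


Linear convolution output length:
L = N + M - 1
  = 240 + 100 - 1
  = 339 samples

339


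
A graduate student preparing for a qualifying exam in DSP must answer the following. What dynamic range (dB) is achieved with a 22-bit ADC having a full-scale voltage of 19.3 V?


Dynamic range from full-scale to LSB:
V_min = V_max / 2^bits = 19.3 / 2^22
DR = 20 * log10(V_max / V_min)
   = 20 * log10(2^22)
   = 20 * 22 * log10(2)
   = 132.45 dB

132.45 dB


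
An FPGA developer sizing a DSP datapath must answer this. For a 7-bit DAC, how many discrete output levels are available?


Number of quantization levels = 2^N
= 2^7
= 128

128


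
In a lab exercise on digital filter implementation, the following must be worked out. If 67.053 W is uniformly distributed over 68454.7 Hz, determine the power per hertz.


Power spectral density:
PSD = P / BW
    = 67.053 / 68454.7
    = 0.00097952 W/Hz

0.00097952 W/Hz


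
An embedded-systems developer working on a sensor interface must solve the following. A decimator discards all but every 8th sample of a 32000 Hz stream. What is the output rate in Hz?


Decimation reduces the sample rate:
fs_out = fs_in / M
       = 32000 / 8
       = 4000.0 Hz

4000.0 Hz


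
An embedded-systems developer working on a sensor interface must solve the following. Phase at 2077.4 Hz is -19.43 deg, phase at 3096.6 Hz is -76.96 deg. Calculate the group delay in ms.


Group delay from phase difference:
tau = -d(phi)/d(omega)
d(phi) = -57.53 deg = -1.004088 rad
d(omega) = 2*pi*(3096.6 - 2077.4) = 6403.8225 rad/s
tau = -(-1.004088) / 6403.8225
    = 0.1568 ms

0.1568 ms


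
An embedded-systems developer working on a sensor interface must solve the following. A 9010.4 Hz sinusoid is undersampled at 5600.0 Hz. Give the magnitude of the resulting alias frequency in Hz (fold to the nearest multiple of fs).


Compute the nearest integer multiple of fs to the signal:
n = round(9010.4 / 5600.0) = 2
f_alias = |9010.4 - 2 * 5600.0|
        = |9010.4 - 11200.0|
        = 2189.6 Hz

2189.6


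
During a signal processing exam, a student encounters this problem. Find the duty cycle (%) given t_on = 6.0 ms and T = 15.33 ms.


Duty cycle as a percentage:
DC = (t_on / T) * 100
   = (6.0 / 15.33) * 100
   = 0.391389 * 100
   = 39.14 %

39.14 %


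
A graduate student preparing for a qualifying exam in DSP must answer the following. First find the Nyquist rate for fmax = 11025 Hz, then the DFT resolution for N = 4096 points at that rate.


Step 1 — Nyquist sampling rate:
fs = 2 * fmax = 2 * 11025 = 22050 Hz

Step 2 — DFT bin spacing:
df = fs / N = 22050 / 4096 = 5.3833 Hz

5.3833 Hz


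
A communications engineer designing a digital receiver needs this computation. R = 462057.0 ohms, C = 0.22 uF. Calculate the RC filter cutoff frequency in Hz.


Cutoff frequency of a first-order RC filter:
fc = 1 / (2 * pi * R * C)
C = 0.22 uF = 2.2e-07 F
fc = 1 / (2 * pi * 462057.0 * 2.2e-07)
   = 1 / 0.63870174576549
   = 1.565676 Hz

1.565676 Hz


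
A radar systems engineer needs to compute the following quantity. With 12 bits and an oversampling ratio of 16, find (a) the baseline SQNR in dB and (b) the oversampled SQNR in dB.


Step 1 — baseline SQNR at Nyquist:
SQNR_base = 6.02*N + 1.76
          = 6.02*12 + 1.76
          = 74.0 dB

Step 2 — oversampling processing gain:
G = 10*log10(OSR) = 10*log10(16) = 12.04 dB

Step 3 — total:
SQNR_total = 74.0 + 12.04 = 86.04 dB

Base SQNR = 74.0 dB; oversampled SQNR = 86.04 dB


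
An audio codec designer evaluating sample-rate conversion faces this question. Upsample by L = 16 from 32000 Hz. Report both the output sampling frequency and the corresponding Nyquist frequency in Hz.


Step 1 — output sample rate after interpolation by L:
fs_out = L * fs_in = 16 * 32000 = 512000 Hz

Step 2 — Nyquist frequency of the output stream:
f_Nyq = fs_out / 2 = 512000 / 2 = 256000.0 Hz

fs_out = 512000 Hz; f_Nyquist = 256000.0 Hz


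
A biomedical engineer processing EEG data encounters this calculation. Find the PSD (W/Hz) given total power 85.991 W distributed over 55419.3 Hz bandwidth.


Power spectral density:
PSD = P / BW
    = 85.991 / 55419.3
    = 0.00155164 W/Hz

0.00155164 W/Hz


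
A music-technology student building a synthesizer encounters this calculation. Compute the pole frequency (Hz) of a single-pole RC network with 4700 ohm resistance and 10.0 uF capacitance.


Cutoff frequency of a first-order RC filter:
fc = 1 / (2 * pi * R * C)
C = 10.0 uF = 1e-05 F
fc = 1 / (2 * pi * 4700 * 1e-05)
   = 1 / 0.29530970943744
   = 3.386275 Hz

3.386275 Hz


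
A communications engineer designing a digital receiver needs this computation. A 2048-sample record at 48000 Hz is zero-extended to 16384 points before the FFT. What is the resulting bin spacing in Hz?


Frequency resolution after zero-padding:
N_padded = 2048 * 8 = 16384
df = fs / N_padded
   = 48000 / 16384
   = 2.9297 Hz

2.9297 Hz


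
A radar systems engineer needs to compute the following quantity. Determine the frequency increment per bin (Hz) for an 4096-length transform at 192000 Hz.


DFT frequency resolution:
df = fs / N
   = 192000 / 4096
   = 46.875 Hz

46.875 Hz


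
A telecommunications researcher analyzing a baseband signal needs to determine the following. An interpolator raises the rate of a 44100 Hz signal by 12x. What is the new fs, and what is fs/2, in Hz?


Step 1 — output sample rate after interpolation by L:
fs_out = L * fs_in = 12 * 44100 = 529200 Hz

Step 2 — Nyquist frequency of the output stream:
f_Nyq = fs_out / 2 = 529200 / 2 = 264600.0 Hz

fs_out = 529200 Hz; f_Nyquist = 264600.0 Hz


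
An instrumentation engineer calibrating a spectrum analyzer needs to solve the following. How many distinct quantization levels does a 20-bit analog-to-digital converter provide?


Number of quantization levels = 2^N
= 2^20
= 1048576

1048576


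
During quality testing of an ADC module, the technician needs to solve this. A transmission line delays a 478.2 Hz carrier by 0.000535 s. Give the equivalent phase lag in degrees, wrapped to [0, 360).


Phase shift from frequency and time delay:
phi = 360 * f * t_delay
    = 360 * 478.2 * 0.000535
    = 92.1 degrees
    mod 360 = 92.1 degrees

92.1 degrees


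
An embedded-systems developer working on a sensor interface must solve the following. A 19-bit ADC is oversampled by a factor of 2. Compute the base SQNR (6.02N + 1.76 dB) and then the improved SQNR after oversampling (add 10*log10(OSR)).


Step 1 — baseline SQNR at Nyquist:
SQNR_base = 6.02*N + 1.76
          = 6.02*19 + 1.76
          = 116.14 dB

Step 2 — oversampling processing gain:
G = 10*log10(OSR) = 10*log10(2) = 3.01 dB

Step 3 — total:
SQNR_total = 116.14 + 3.01 = 119.15 dB

Base SQNR = 116.14 dB; oversampled SQNR = 119.15 dB


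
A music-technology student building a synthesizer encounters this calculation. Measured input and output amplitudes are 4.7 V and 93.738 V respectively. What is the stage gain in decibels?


Voltage gain in dB:
G = 20 * log10(Vout / Vin)
  = 20 * log10(93.738 / 4.7)
  = 20 * log10(19.944255)
  = 20 * 1.299818
  = 26.0 dB

26.0 dB


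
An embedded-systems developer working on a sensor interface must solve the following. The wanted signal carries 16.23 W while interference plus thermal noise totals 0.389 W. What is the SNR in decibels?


SNR in decibels:
SNR = 10 * log10(Ps / Pn)
    = 10 * log10(16.23 / 0.389)
    = 10 * log10(41.7224)
    = 10 * 1.6204
    = 16.2 dB

16.2 dB


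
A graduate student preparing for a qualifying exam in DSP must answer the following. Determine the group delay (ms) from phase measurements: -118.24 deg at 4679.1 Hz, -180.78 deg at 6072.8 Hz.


Group delay from phase difference:
tau = -d(phi)/d(omega)
d(phi) = -62.54 deg = -1.091529 rad
d(omega) = 2*pi*(6072.8 - 4679.1) = 8756.8754 rad/s
tau = -(-1.091529) / 8756.8754
    = 0.1246 ms

0.1246 ms


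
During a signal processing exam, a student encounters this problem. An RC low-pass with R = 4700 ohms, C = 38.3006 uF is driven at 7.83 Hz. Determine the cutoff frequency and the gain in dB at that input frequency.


Step 1 — cutoff frequency:
fc = 1 / (2*pi*R*C)
C = 38.3006 uF = 3.83006e-05 F
fc = 1 / (2*pi*4700*3.83006e-05)
   = 0.884131 Hz

Step 2 — magnitude at f = 7.83 Hz:
|H(f)| = 1 / sqrt(1 + (f/fc)^2)
f/fc = 7.83 / 0.884131 = 8.856154
|H| = 1 / sqrt(1 + 78.431464) = 0.1122028
|H|_dB = 20*log10(0.1122028) = -19.0 dB

fc = 0.884131 Hz; |H(7.83 Hz)| = -19.0 dB


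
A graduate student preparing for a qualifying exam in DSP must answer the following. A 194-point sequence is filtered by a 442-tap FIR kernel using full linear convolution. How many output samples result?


Linear convolution output length:
L = N + M - 1
  = 194 + 442 - 1
  = 635 samples

635


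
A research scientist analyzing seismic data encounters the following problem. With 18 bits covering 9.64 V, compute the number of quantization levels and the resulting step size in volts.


Step 1 — number of quantization levels:
L = 2^N = 2^18 = 262144

Step 2 — LSB step size:
delta = Vfs / L
      = 9.64 / 262144
      = 3.677e-05 V

Levels = 262144; step size = 3.677e-05 V


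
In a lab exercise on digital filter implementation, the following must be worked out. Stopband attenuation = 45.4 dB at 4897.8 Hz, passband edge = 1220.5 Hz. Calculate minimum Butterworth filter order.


Butterworth filter order formula:
n = log10(10^(A/10) - 1) / (2 * log10(f_stop/f_pass))
10^(45.4/10) - 1 = 34672.685
f_stop/f_pass = 4897.8 / 1220.5 = 4.0129
n = 3.7616 -> ceil = 4

4


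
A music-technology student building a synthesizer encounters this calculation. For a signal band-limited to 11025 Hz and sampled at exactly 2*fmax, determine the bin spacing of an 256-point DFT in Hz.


Step 1 — Nyquist sampling rate:
fs = 2 * fmax = 2 * 11025 = 22050 Hz

Step 2 — DFT bin spacing:
df = fs / N = 22050 / 256 = 86.1328 Hz

86.1328 Hz


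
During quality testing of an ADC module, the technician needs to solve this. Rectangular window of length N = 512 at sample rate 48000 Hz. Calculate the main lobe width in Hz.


Main lobe width for a rectangular window:
Width = 2 * fs / N
      = 2 * 48000 / 512
      = 96000 / 512
      = 187.5 Hz

187.5 Hz


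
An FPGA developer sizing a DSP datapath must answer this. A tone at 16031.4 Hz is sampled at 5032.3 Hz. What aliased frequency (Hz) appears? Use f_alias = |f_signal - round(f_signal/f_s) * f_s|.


Compute the nearest integer multiple of fs to the signal:
n = round(16031.4 / 5032.3) = 3
f_alias = |16031.4 - 3 * 5032.3|
        = |16031.4 - 15096.9|
        = 934.5 Hz

934.5


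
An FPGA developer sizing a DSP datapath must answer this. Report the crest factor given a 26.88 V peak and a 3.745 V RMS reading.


Crest factor is the ratio of peak to RMS:
CF = V_peak / V_rms
   = 26.88 / 3.745
   = 7.1776

7.1776


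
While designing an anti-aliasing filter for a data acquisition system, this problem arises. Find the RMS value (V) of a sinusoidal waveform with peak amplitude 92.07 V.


RMS voltage for a sinusoidal waveform:
V_rms = V_peak / sqrt(2)
      = 92.07 / 1.414214
      = 65.103 V

65.103 V


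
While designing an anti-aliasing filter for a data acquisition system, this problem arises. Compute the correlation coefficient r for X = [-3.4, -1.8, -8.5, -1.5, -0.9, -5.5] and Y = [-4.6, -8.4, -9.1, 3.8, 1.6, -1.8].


Pearson correlation coefficient (population):
r = cov(X,Y) / (std(X) * std(Y))
Mean X = -3.6, Mean Y = -3.0833
Cov(X,Y) = 7.378333
Std(X) = 2.664583, Std(Y) = 4.791109
r = 0.578

0.578


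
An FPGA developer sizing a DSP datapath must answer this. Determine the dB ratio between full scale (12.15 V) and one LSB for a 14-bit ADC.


Dynamic range from full-scale to LSB:
V_min = V_max / 2^bits = 12.15 / 2^14
DR = 20 * log10(V_max / V_min)
   = 20 * log10(2^14)
   = 20 * 14 * log10(2)
   = 84.29 dB

84.29 dB


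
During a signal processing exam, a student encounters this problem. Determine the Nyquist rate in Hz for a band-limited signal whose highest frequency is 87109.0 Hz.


The Nyquist rate is twice the maximum frequency component.
fs_min = 2 * fmax
      = 2 * 87109.0
      = 174218.0 Hz

174218.0


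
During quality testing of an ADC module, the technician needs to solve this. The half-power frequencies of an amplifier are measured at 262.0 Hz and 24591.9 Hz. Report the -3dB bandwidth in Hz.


Bandwidth is the difference of -3dB frequencies:
BW = f_high - f_low
   = 24591.9 - 262.0
   = 24329.9 Hz

24329.9 Hz


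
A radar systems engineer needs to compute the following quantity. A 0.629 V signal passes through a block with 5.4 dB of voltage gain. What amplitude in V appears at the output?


Output voltage from dB gain:
V_out = V_in * 10^(gain_dB / 20)
      = 0.629 * 10^(5.4 / 20)
      = 0.629 * 1.862087
      = 1.1713 V

1.1713 V


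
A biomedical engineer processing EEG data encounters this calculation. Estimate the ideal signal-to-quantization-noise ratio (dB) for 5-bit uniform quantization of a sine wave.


Theoretical SNR for a full-scale sinusoid:
SNR = 6.02 * N + 1.76
    = 6.02 * 5 + 1.76
    = 30.1 + 1.76
    = 31.86 dB

31.86 dB


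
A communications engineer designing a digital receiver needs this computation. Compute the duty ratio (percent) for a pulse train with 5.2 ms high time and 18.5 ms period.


Duty cycle as a percentage:
DC = (t_on / T) * 100
   = (5.2 / 18.5) * 100
   = 0.281081 * 100
   = 28.11 %

28.11 %


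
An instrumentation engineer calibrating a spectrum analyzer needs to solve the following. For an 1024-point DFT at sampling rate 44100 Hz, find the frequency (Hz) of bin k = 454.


Frequency of DFT bin k:
f_k = k * fs / N
    = 454 * 44100 / 1024
    = 20021400 / 1024
    = 19552.148 Hz

19552.148 Hz


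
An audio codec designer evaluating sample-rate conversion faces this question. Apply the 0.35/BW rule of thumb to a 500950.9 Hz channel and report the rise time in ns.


Rise time from bandwidth relationship:
tr = 0.35 / BW
   = 0.35 / 500950.9
   = 6.98671267e-07 s
   = 698.6713 ns

698.6713 ns


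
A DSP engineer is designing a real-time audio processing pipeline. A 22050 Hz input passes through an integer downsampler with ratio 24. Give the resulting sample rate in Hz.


Decimation reduces the sample rate:
fs_out = fs_in / M
       = 22050 / 24
       = 918.75 Hz

918.75 Hz


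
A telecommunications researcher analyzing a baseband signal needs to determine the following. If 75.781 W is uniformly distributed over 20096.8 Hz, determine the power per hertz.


Power spectral density:
PSD = P / BW
    = 75.781 / 20096.8
    = 0.0037708 W/Hz

0.0037708 W/Hz


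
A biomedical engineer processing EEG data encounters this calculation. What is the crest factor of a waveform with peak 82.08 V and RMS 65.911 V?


Crest factor is the ratio of peak to RMS:
CF = V_peak / V_rms
   = 82.08 / 65.911
   = 1.2453

1.2453


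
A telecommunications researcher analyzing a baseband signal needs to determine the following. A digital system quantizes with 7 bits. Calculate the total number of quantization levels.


Number of quantization levels = 2^N
= 2^7
= 128

128


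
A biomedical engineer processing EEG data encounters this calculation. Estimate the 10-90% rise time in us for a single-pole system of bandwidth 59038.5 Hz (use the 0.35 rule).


Rise time from bandwidth relationship:
tr = 0.35 / BW
   = 0.35 / 59038.5
   = 5.9283349e-06 s
   = 5.9283 us

5.9283 us


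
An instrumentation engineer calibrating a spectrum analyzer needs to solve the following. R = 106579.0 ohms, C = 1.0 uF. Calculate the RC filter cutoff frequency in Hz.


Cutoff frequency of a first-order RC filter:
fc = 1 / (2 * pi * R * C)
C = 1.0 uF = 1e-06 F
fc = 1 / (2 * pi * 106579.0 * 1e-06)
   = 1 / 0.66965560685389
   = 1.493305 Hz

1.493305 Hz


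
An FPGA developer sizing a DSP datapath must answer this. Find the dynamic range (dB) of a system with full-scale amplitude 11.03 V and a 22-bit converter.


Dynamic range from full-scale to LSB:
V_min = V_max / 2^bits = 11.03 / 2^22
DR = 20 * log10(V_max / V_min)
   = 20 * log10(2^22)
   = 20 * 22 * log10(2)
   = 132.45 dB

132.45 dB


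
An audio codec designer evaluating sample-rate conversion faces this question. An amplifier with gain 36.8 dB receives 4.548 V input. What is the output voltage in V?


Output voltage from dB gain:
V_out = V_in * 10^(gain_dB / 20)
      = 4.548 * 10^(36.8 / 20)
      = 4.548 * 69.183097
      = 314.6447 V

314.6447 V


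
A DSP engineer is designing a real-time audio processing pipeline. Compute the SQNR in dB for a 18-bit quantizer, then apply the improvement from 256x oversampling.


Step 1 — baseline SQNR at Nyquist:
SQNR_base = 6.02*N + 1.76
          = 6.02*18 + 1.76
          = 110.12 dB

Step 2 — oversampling processing gain:
G = 10*log10(OSR) = 10*log10(256) = 24.08 dB

Step 3 — total:
SQNR_total = 110.12 + 24.08 = 134.2 dB

Base SQNR = 110.12 dB; oversampled SQNR = 134.2 dB


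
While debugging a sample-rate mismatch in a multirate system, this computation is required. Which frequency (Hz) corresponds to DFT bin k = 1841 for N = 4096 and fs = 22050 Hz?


Frequency of DFT bin k:
f_k = k * fs / N
    = 1841 * 22050 / 4096
    = 40594050 / 4096
    = 9910.657 Hz

9910.657 Hz


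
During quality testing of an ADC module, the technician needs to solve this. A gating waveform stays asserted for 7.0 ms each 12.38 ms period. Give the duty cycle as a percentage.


Duty cycle as a percentage:
DC = (t_on / T) * 100
   = (7.0 / 12.38) * 100
   = 0.565428 * 100
   = 56.54 %

56.54 %


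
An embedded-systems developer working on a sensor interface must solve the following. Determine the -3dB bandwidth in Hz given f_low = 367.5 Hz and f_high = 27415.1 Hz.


Bandwidth is the difference of -3dB frequencies:
BW = f_high - f_low
   = 27415.1 - 367.5
   = 27047.6 Hz

27047.6 Hz


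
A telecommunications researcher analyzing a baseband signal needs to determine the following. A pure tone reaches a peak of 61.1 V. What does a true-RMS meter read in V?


RMS voltage for a sinusoidal waveform:
V_rms = V_peak / sqrt(2)
      = 61.1 / 1.414214
      = 43.204 V

43.204 V


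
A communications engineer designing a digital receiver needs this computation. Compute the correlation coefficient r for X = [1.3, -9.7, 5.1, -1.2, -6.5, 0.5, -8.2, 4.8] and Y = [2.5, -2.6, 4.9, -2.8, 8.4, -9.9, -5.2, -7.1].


Pearson correlation coefficient (population):
r = cov(X,Y) / (std(X) * std(Y))
Mean X = -1.7375, Mean Y = -1.475
Cov(X,Y) = -1.834063
Std(X) = 5.383525, Std(Y) = 5.846741
r = -0.0583

-0.0583


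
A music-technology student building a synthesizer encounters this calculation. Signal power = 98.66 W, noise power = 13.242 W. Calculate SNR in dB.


SNR in decibels:
SNR = 10 * log10(Ps / Pn)
    = 10 * log10(98.66 / 13.242)
    = 10 * log10(7.4505)
    = 10 * 0.8722
    = 8.72 dB

8.72 dB


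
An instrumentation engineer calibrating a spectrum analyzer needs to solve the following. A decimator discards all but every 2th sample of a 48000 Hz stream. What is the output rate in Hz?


Decimation reduces the sample rate:
fs_out = fs_in / M
       = 48000 / 2
       = 24000.0 Hz

24000.0 Hz


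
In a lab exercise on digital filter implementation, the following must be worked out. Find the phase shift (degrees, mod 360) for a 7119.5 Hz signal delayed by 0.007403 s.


Phase shift from frequency and time delay:
phi = 360 * f * t_delay
    = 360 * 7119.5 * 0.007403
    = 18974.04 degrees
    mod 360 = 254.04 degrees

254.04 degrees


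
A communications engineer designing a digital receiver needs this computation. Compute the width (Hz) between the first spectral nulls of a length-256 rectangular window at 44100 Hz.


Main lobe width for a rectangular window:
Width = 2 * fs / N
      = 2 * 44100 / 256
      = 88200 / 256
      = 344.531 Hz

344.531 Hz


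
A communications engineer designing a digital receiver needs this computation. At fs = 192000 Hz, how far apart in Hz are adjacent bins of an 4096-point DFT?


DFT frequency resolution:
df = fs / N
   = 192000 / 4096
   = 46.875 Hz

46.875 Hz


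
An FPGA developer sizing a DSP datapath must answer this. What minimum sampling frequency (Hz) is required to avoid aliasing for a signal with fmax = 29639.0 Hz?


The Nyquist rate is twice the maximum frequency component.
fs_min = 2 * fmax
      = 2 * 29639.0
      = 59278.0 Hz

59278.0


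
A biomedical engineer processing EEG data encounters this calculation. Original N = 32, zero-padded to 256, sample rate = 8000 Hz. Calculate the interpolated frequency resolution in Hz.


Frequency resolution after zero-padding:
N_padded = 32 * 8 = 256
df = fs / N_padded
   = 8000 / 256
   = 31.25 Hz

31.25 Hz


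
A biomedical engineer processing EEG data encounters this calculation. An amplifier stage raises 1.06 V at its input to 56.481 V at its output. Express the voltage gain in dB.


Voltage gain in dB:
G = 20 * log10(Vout / Vin)
  = 20 * log10(56.481 / 1.06)
  = 20 * log10(53.283962)
  = 20 * 1.726597
  = 34.53 dB

34.53 dB


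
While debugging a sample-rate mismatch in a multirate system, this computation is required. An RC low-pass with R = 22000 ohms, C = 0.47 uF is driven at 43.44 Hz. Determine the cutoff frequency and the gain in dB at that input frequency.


Step 1 — cutoff frequency:
fc = 1 / (2*pi*R*C)
C = 0.47 uF = 4.7e-07 F
fc = 1 / (2*pi*22000*4.7e-07)
   = 15.3922 Hz

Step 2 — magnitude at f = 43.44 Hz:
|H(f)| = 1 / sqrt(1 + (f/fc)^2)
f/fc = 43.44 / 15.3922 = 2.822209
|H| = 1 / sqrt(1 + 7.964864) = 0.3339859
|H|_dB = 20*log10(0.3339859) = -9.53 dB

fc = 15.3922 Hz; |H(43.44 Hz)| = -9.53 dB


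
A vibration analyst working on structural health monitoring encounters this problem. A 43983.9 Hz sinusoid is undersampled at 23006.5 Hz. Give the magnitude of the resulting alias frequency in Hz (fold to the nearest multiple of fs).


Compute the nearest integer multiple of fs to the signal:
n = round(43983.9 / 23006.5) = 2
f_alias = |43983.9 - 2 * 23006.5|
        = |43983.9 - 46013.0|
        = 2029.1 Hz

2029.1


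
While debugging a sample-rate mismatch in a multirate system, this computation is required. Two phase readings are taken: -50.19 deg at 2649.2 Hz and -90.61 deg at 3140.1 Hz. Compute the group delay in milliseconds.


Group delay from phase difference:
tau = -d(phi)/d(omega)
d(phi) = -40.42 deg = -0.705462 rad
d(omega) = 2*pi*(3140.1 - 2649.2) = 3084.4157 rad/s
tau = -(-0.705462) / 3084.4157
    = 0.2287 ms

0.2287 ms


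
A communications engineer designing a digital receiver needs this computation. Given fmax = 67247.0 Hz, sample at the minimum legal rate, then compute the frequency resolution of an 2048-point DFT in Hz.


Step 1 — Nyquist sampling rate:
fs = 2 * fmax = 2 * 67247.0 = 134494.0 Hz

Step 2 — DFT bin spacing:
df = fs / N = 134494.0 / 2048 = 65.6709 Hz

65.6709 Hz


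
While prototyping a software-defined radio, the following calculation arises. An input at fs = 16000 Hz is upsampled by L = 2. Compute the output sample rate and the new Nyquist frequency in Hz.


Step 1 — output sample rate after interpolation by L:
fs_out = L * fs_in = 2 * 16000 = 32000 Hz

Step 2 — Nyquist frequency of the output stream:
f_Nyq = fs_out / 2 = 32000 / 2 = 16000.0 Hz

fs_out = 32000 Hz; f_Nyquist = 16000.0 Hz


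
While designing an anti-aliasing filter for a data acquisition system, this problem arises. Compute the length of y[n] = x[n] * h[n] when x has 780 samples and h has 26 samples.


Linear convolution output length:
L = N + M - 1
  = 780 + 26 - 1
  = 805 samples

805
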